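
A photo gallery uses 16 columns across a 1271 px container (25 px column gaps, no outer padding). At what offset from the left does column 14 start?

1053 px

Subtracting 15 column gaps of 25 leaves 896 for 16 columns, so c = 56 px.
No margin, so column 14 starts at 13·(column + gutter) = 13·81 = 1053 px.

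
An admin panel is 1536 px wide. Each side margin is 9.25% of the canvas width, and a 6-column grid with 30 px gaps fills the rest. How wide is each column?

183.64 px

Margins: 9.25% × 1536 = 142.08 px each, so content = 1536 − 284.16 = 1251.84 px.
1251.84 − 5·30 = 1101.84; ÷6 gives c = 183.64 px.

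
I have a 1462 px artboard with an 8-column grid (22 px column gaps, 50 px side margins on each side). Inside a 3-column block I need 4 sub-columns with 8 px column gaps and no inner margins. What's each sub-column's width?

Inside the margins: 1462 − 100 = 1362 px.
1362 − 7·22 = 1208; ÷8 gives c = 151 px.
3-column span = 3·151 + 2·22 = 497 px.
497 − 3·8 = 473; ÷4 gives d = 118.25 px.

118.25 px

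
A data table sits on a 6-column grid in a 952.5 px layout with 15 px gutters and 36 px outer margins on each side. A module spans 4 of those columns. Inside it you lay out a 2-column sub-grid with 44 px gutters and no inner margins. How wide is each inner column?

Outer content = 952.5 − 2·36 = 880.5 px.
6 columns + 5 gutters: 6c + 5·15 = 880.5.
6c = 880.5 − 75 = 805.5, so c = 134.25 px.
4 columns plus 3 gutters: 537 + 45 = 582 px.
2d + 1·44 = 582 → 2d = 538 → d = 269 px.

269 px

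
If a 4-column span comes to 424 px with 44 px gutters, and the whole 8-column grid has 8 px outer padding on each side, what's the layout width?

908 px

424 − 3·44 = 292; ÷4 gives c = 73 px.
Layout = 2·8 + 8·73 + 7·44 = 16 + 584 + 308 = 908 px.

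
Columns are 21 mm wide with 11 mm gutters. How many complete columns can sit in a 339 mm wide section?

Each extra column adds 21 + 11 = 32 mm.
(339 + 11) / 32 = 10.94, so 10 columns fit.

10 columns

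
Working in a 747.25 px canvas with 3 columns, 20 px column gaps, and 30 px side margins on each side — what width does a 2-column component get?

451.5 px

Subtract both margins: 747.25 − 2·30 = 687.25 px.
Subtracting 2 column gaps of 20 leaves 647.25 for 3 columns, so c = 215.75 px.
Span of 2: 2·215.75 + 1·20 = 431.5 + 20 = 451.5 px.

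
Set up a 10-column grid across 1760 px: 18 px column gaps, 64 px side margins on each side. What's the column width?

147 px

Take off 128 px of margins, leaving 1632 px.
Subtracting 9 column gaps of 18 leaves 1470 for 10 columns, so c = 147 px.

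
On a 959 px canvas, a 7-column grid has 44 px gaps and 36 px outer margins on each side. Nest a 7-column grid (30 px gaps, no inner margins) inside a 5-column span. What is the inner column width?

63 px

Subtract both margins: 959 − 2·36 = 887 px.
7c + 6·44 = 887 → 7c = 623 → c = 89 px.
5 columns plus 4 gaps: 445 + 176 = 621 px.
621 − 6·30 = 441; ÷7 gives d = 63 px.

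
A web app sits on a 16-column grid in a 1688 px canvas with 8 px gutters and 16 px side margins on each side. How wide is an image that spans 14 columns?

Content width = 1688 − 2·16 = 1656 px.
Subtracting 15 gutters of 8 leaves 1536 for 16 columns, so c = 96 px.
14-column span = 14·96 + 13·8 = 1448 px.

1448 px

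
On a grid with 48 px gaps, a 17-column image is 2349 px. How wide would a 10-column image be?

Subtracting 16 gaps of 48 leaves 1581 for 17 columns, so c = 93 px.
10-column span = 10·93 + 9·48 = 1362 px.

1362 px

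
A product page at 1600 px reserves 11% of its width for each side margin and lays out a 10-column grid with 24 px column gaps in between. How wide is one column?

103.2 px

Each margin = 11% of 1600 = 176 px; content = 1600 − 2·176 = 1248 px.
10c + 9·24 = 1248 → 10c = 1032 → c = 103.2 px.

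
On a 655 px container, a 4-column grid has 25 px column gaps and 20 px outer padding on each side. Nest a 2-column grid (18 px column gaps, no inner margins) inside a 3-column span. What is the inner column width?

Inside the margins: 655 − 40 = 615 px.
4c + 3·25 = 615 → 4c = 540 → c = 135 px.
Span of 3: 3·135 + 2·25 = 405 + 50 = 455 px.
Subtracting 1 column gap of 18 leaves 437 for 2 columns, so d = 218.5 px.

218.5 px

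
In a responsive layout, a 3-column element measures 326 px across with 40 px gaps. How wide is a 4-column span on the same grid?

Subtracting 2 gaps of 40 leaves 246 for 3 columns, so c = 82 px.
4-column span = 4·82 + 3·40 = 448 px.

448 px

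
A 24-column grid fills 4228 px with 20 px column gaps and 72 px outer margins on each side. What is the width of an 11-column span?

1861 px

Content width = 4228 − 2·72 = 4084 px.
4084 − 23·20 = 3624; ÷24 gives c = 151 px.
11-column span = 11·151 + 10·20 = 1861 px.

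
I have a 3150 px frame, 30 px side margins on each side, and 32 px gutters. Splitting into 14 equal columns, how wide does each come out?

Subtract both margins: 3150 − 2·30 = 3090 px.
Subtracting 13 gutters of 32 leaves 2674 for 14 columns, so c = 191 px.

191 px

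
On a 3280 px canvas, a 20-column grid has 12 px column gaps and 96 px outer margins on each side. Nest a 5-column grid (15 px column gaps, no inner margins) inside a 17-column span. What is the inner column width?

512.6 px

Take off 192 px of margins, leaving 3088 px.
20 columns + 19 column gaps: 20c + 19·12 = 3088.
20c = 3088 − 228 = 2860, so c = 143 px.
Span of 17: 17·143 + 16·12 = 2431 + 192 = 2623 px.
5d + 4·15 = 2623 → 5d = 2563 → d = 512.6 px.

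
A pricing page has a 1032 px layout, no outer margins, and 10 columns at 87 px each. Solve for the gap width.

18 px

Columns use 870 px, leaving 162 px across 9 gaps = 18 px each.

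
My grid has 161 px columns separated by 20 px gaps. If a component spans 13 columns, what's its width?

2333 px

Span of 13: 13·161 + 12·20 = 2093 + 240 = 2333 px.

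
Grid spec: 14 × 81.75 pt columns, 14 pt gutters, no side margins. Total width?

Frame = 14·81.75 + 13·14 = 1144.5 + 182 = 1326.5 pt.

1326.5 pt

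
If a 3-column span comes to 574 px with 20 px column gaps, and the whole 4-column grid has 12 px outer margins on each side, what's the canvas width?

796 px

Subtracting 2 column gaps of 20 leaves 534 for 3 columns, so c = 178 px.
Adding margins, columns and gutters: 24 + 712 + 60 = 796 px.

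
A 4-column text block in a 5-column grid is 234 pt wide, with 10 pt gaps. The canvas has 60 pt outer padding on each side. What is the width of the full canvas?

415 pt

Subtracting 3 gaps of 10 leaves 204 for 4 columns, so c = 51 pt.
Canvas = 2·60 + 5·51 + 4·10 = 120 + 255 + 40 = 415 pt.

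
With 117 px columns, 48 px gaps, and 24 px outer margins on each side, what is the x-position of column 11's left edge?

1674 px

Column 11 starts at margin + 10·(column + gutter) = 24 + 10·165 = 1674 px.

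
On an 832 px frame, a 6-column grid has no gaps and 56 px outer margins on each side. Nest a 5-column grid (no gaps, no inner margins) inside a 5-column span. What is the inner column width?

120 px

Inside the margins: 832 − 112 = 720 px.
With no gaps, each column is 720/6 = 120 px.
5-column span = 5·120 = 600 px.
5d = 600 → d = 120 px.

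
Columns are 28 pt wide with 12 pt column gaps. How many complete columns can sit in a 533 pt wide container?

13 columns

Each extra column adds 28 + 12 = 40 pt.
(533 + 12) / 40 = 13.62, so 13 columns fit.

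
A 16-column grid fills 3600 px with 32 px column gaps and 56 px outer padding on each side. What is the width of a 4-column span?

848 px

Content width = 3600 − 2·56 = 3488 px.
3488 − 15·32 = 3008; ÷16 gives c = 188 px.
Span of 4: 4·188 + 3·32 = 752 + 96 = 848 px.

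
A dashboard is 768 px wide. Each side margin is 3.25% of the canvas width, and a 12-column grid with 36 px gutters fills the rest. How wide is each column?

768 × (1 − 2·3.25%) = 768 × 93.5% = 718.08 px for the columns.
Subtracting 11 gutters of 36 leaves 322.08 for 12 columns, so c = 26.84 px.

26.84 px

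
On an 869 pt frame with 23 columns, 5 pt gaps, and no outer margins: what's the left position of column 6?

23c + 22·5 = 869 → 23c = 759 → c = 33 pt.
Before column 6: 5 columns + 5 gaps.
Offset = 5·(33 + 5) = 5·38 = 190 pt.

190 pt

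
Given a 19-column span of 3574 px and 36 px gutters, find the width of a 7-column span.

1294 px

3574 − 18·36 = 2926; ÷19 gives c = 154 px.
Span of 7: 7·154 + 6·36 = 1078 + 216 = 1294 px.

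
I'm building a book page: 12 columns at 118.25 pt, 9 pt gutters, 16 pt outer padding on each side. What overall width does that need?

Total width: 2·16 + 12·118.25 + 11·9 = 1550 pt.

1550 pt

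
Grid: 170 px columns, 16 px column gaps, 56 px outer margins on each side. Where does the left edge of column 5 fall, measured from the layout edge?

800 px

Each column+gutter stride is 186 px; 4 of them past the 56 px margin is 56 + 744 = 800 px.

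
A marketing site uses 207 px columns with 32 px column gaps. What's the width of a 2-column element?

446 px

Span of 2: 2·207 + 1·32 = 414 + 32 = 446 px.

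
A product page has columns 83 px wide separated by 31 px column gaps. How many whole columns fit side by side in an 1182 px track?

k columns need k·83 + (k−1)·31 = k·114 − 31.
k·114 − 31 ≤ 1182 → k ≤ 1213 / 114 ≈ 10.64, so k = 10.

10 columns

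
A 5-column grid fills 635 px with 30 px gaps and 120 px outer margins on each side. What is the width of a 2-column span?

Inside the margins: 635 − 240 = 395 px.
Subtracting 4 gaps of 30 leaves 275 for 5 columns, so c = 55 px.
Span of 2: 2·55 + 1·30 = 110 + 30 = 140 px.

140 px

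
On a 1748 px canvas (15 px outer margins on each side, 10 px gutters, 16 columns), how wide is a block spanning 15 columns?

Inside the margins: 1748 − 30 = 1718 px.
Subtracting 15 gutters of 10 leaves 1568 for 16 columns, so c = 98 px.
Span of 15: 15·98 + 14·10 = 1470 + 140 = 1610 px.

1610 px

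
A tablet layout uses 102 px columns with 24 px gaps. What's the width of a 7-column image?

858 px

7 columns plus 6 gaps: 714 + 144 = 858 px.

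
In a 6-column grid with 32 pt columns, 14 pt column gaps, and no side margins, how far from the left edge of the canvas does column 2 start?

46 pt

No margin, so column 2 starts at 1·(column + gutter) = 1·46 = 46 pt.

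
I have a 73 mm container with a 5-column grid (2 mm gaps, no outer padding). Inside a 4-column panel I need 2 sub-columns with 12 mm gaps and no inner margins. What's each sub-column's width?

Subtracting 4 gaps of 2 leaves 65 for 5 columns, so c = 13 mm.
4 columns plus 3 gaps: 52 + 6 = 58 mm.
2d + 1·12 = 58 → 2d = 46 → d = 23 mm.

23 mm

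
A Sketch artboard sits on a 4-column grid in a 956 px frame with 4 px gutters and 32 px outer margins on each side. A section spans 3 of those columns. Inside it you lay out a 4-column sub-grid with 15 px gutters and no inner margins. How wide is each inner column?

155.75 px

Subtract both margins: 956 − 2·32 = 892 px.
4c + 3·4 = 892 → 4c = 880 → c = 220 px.
Span of 3: 3·220 + 2·4 = 660 + 8 = 668 px.
4 columns + 3 gutters: 4d + 3·15 = 668.
4d = 668 − 45 = 623, so d = 155.75 px.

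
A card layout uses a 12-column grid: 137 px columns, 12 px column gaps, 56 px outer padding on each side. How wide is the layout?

Adding margins, columns and gutters: 112 + 1644 + 132 = 1888 px.

1888 px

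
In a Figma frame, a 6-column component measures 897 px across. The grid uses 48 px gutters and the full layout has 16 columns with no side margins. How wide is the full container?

2472 px

6c + 5·48 = 897 → 6c = 657 → c = 109.5 px.
Summing: 1752 + 720 = 2472 px.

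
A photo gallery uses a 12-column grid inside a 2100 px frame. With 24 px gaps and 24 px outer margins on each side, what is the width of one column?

Inside the margins: 2100 − 48 = 2052 px.
12c + 11·24 = 2052 → 12c = 1788 → c = 149 px.

149 px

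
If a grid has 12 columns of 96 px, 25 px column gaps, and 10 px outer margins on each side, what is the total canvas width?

1447 px

Total width: 2·10 + 12·96 + 11·25 = 1447 px.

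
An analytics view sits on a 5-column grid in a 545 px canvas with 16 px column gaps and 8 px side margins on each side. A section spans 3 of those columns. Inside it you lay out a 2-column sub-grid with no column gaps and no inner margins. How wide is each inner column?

Inside the margins: 545 − 16 = 529 px.
529 − 4·16 = 465; ÷5 gives c = 93 px.
Span of 3: 3·93 + 2·16 = 279 + 32 = 311 px.
With no column gaps, each column is 311/2 = 155.5 px.

155.5 px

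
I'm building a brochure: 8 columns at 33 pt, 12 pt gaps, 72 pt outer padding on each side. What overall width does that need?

Total width: 2·72 + 8·33 + 7·12 = 492 pt.

492 pt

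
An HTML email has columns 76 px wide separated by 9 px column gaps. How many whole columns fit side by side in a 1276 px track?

15 columns

Each extra column adds 76 + 9 = 85 px.
(1276 + 9) / 85 = 15.12, so 15 columns fit.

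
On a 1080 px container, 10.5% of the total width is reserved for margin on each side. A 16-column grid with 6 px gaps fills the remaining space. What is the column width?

47.7 px

1080 × (1 − 2·10.5%) = 1080 × 79% = 853.2 px for the columns.
16c + 15·6 = 853.2 → 16c = 763.2 → c = 47.7 px.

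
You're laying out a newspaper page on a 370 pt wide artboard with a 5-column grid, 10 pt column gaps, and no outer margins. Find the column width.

5 columns + 4 column gaps: 5c + 4·10 = 370.
5c = 370 − 40 = 330, so c = 66 pt.

66 pt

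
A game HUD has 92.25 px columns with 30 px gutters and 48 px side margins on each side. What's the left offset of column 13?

1515 px

Each column+gutter stride is 122.25 px; 12 of them past the 48 px margin is 48 + 1467 = 1515 px.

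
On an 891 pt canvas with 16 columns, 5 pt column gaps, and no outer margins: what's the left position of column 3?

112 pt

16c + 15·5 = 891 → 16c = 816 → c = 51 pt.
No margin, so column 3 starts at 2·(column + gutter) = 2·56 = 112 pt.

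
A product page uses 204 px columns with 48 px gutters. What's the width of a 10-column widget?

2472 px

10 columns plus 9 gutters: 2040 + 432 = 2472 px.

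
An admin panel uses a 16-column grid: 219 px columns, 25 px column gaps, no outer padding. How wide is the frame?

Summing: 3504 + 375 = 3879 px.

3879 px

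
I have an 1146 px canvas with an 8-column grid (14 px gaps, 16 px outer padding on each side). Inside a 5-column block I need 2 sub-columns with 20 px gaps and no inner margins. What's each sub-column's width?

Outer content = 1146 − 2·16 = 1114 px.
Subtracting 7 gaps of 14 leaves 1016 for 8 columns, so c = 127 px.
Span of 5: 5·127 + 4·14 = 635 + 56 = 691 px.
691 − 1·20 = 671; ÷2 gives d = 335.5 px.

335.5 px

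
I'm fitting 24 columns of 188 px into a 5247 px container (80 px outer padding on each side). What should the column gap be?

Content width = 5247 − 2·80 = 5087 px.
24 columns take 24·188 = 4512 px; remaining 575 splits into 23 column gaps.
g = 575 / 23 = 25 px.

25 px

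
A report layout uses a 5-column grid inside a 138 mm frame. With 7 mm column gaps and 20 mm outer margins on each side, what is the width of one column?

Take off 40 mm of margins, leaving 98 mm.
Subtracting 4 column gaps of 7 leaves 70 for 5 columns, so c = 14 mm.

14 mm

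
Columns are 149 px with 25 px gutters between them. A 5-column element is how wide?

845 px

5-column span = 5·149 + 4·25 = 845 px.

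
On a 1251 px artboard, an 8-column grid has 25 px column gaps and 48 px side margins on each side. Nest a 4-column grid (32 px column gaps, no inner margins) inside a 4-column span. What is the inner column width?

Subtract both margins: 1251 − 2·48 = 1155 px.
8c + 7·25 = 1155 → 8c = 980 → c = 122.5 px.
Span of 4: 4·122.5 + 3·25 = 490 + 75 = 565 px.
Subtracting 3 column gaps of 32 leaves 469 for 4 columns, so d = 117.25 px.

117.25 px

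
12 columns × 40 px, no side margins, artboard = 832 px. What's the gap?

32 px

12·40 + 11g = 832 → 11g = 352 → g = 32 px.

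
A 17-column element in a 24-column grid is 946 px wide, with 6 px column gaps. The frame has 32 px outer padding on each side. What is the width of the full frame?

1402 px

Subtracting 16 column gaps of 6 leaves 850 for 17 columns, so c = 50 px.
Total width: 2·32 + 24·50 + 23·6 = 1402 px.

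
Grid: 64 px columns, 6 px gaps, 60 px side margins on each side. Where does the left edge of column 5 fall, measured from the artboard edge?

Before column 5: the margin + 4 columns + 4 gaps.
Offset = 60 + 4·(64 + 6) = 60 + 280 = 340 px.

340 px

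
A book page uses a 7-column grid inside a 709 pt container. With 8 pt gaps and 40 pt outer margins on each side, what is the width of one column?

83 pt

Take off 80 pt of margins, leaving 629 pt.
Subtracting 6 gaps of 8 leaves 581 for 7 columns, so c = 83 pt.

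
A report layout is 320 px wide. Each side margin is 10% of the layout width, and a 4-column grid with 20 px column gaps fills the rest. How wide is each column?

Each margin = 10% of 320 = 32 px; content = 320 − 2·32 = 256 px.
4c + 3·20 = 256 → 4c = 196 → c = 49 px.

49 px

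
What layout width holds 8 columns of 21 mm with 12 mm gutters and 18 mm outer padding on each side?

Adding margins, columns and gutters: 36 + 168 + 84 = 288 mm.

288 mm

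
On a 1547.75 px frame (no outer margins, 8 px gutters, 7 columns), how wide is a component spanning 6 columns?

1547.75 − 6·8 = 1499.75; ÷7 gives c = 214.25 px.
6 columns plus 5 gutters: 1285.5 + 40 = 1325.5 px.

1325.5 px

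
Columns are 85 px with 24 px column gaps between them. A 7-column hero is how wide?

739 px

7-column span = 7·85 + 6·24 = 739 px.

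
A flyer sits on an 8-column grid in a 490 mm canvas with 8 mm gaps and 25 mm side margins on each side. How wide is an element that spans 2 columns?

104 mm

Subtract both margins: 490 − 2·25 = 440 mm.
8 columns + 7 gaps: 8c + 7·8 = 440.
8c = 440 − 56 = 384, so c = 48 mm.
2 columns plus 1 gap: 96 + 8 = 104 mm.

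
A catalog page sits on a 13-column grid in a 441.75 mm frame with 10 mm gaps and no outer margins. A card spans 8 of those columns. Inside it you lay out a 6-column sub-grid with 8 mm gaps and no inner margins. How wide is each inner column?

38 mm

13c + 12·10 = 441.75 → 13c = 321.75 → c = 24.75 mm.
Span of 8: 8·24.75 + 7·10 = 198 + 70 = 268 mm.
6d + 5·8 = 268 → 6d = 228 → d = 38 mm.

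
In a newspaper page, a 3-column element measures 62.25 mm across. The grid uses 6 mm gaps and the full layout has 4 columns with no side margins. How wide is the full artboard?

3 columns + 2 gaps: 3c + 2·6 = 62.25.
3c = 62.25 − 12 = 50.25, so c = 16.75 mm.
Artboard = 4·16.75 + 3·6 = 67 + 18 = 85 mm.

85 mm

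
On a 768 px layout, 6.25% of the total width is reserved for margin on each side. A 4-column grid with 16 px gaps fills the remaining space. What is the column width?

156 px

Each margin = 6.25% of 768 = 48 px; content = 768 − 2·48 = 672 px.
Subtracting 3 gaps of 16 leaves 624 for 4 columns, so c = 156 px.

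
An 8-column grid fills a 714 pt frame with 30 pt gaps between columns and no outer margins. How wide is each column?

Subtracting 7 gaps of 30 leaves 504 for 8 columns, so c = 63 pt.

63 pt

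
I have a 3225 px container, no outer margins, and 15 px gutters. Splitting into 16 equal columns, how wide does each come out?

187.5 px

Subtracting 15 gutters of 15 leaves 3000 for 16 columns, so c = 187.5 px.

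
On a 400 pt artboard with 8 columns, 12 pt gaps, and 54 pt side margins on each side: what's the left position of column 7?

Inside the margins: 400 − 108 = 292 pt.
292 − 7·12 = 208; ÷8 gives c = 26 pt.
Before column 7: the margin + 6 columns + 6 gaps.
Offset = 54 + 6·(26 + 12) = 54 + 228 = 282 pt.

282 pt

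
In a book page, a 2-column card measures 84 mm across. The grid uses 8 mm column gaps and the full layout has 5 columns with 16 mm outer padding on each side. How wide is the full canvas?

Subtracting 1 column gap of 8 leaves 76 for 2 columns, so c = 38 mm.
Adding margins, columns and gutters: 32 + 190 + 32 = 254 mm.

254 mm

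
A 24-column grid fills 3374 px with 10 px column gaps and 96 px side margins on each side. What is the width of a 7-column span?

921 px

Subtract both margins: 3374 − 2·96 = 3182 px.
3182 − 23·10 = 2952; ÷24 gives c = 123 px.
7 columns plus 6 column gaps: 861 + 60 = 921 px.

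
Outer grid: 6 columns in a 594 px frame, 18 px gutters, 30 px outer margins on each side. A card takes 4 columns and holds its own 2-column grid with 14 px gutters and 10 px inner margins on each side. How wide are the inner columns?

158 px

Subtract both margins: 594 − 2·30 = 534 px.
534 − 5·18 = 444; ÷6 gives c = 74 px.
4 columns plus 3 gutters: 296 + 54 = 350 px.
Inner content = 350 − 2·10 = 330 px.
2d + 1·14 = 330 → 2d = 316 → d = 158 px.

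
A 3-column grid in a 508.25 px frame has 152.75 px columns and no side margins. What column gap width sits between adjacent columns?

3·152.75 + 2g = 508.25 → 2g = 50 → g = 25 px.

25 px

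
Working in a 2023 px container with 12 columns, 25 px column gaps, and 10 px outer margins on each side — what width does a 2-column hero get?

313 px

Take off 20 px of margins, leaving 2003 px.
2003 − 11·25 = 1728; ÷12 gives c = 144 px.
Span of 2: 2·144 + 1·25 = 288 + 25 = 313 px.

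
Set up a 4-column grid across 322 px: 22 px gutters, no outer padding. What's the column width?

Subtracting 3 gutters of 22 leaves 256 for 4 columns, so c = 64 px.

64 px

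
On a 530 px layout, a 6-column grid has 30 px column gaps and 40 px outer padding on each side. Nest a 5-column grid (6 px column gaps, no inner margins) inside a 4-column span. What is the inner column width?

53.2 px

Outer content = 530 − 2·40 = 450 px.
6c + 5·30 = 450 → 6c = 300 → c = 50 px.
4-column span = 4·50 + 3·30 = 290 px.
Subtracting 4 column gaps of 6 leaves 266 for 5 columns, so d = 53.2 px.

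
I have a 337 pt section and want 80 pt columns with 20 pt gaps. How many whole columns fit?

k columns need k·80 + (k−1)·20 = k·100 − 20.
k·100 − 20 ≤ 337 → k ≤ 357 / 100 ≈ 3.57, so k = 3.

3 columns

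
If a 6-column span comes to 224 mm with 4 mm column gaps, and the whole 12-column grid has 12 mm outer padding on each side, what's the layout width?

6 columns + 5 column gaps: 6c + 5·4 = 224.
6c = 224 − 20 = 204, so c = 34 mm.
Total width: 2·12 + 12·34 + 11·4 = 476 mm.

476 mm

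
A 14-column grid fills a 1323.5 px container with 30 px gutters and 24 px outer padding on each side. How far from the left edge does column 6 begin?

490.25 px

Take off 48 px of margins, leaving 1275.5 px.
14 columns + 13 gutters: 14c + 13·30 = 1275.5.
14c = 1275.5 − 390 = 885.5, so c = 63.25 px.
Column 6 starts at margin + 5·(column + gutter) = 24 + 5·93.25 = 490.25 px.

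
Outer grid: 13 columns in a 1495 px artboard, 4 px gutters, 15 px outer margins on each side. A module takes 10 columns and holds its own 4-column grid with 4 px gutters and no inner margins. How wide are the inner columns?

Subtract both margins: 1495 − 2·15 = 1465 px.
13c + 12·4 = 1465 → 13c = 1417 → c = 109 px.
10 columns plus 9 gutters: 1090 + 36 = 1126 px.
4 columns + 3 gutters: 4d + 3·4 = 1126.
4d = 1126 − 12 = 1114, so d = 278.5 px.

278.5 px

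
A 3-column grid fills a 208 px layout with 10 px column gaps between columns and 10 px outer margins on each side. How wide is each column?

Content width = 208 − 2·10 = 188 px.
188 − 2·10 = 168; ÷3 gives c = 56 px.

56 px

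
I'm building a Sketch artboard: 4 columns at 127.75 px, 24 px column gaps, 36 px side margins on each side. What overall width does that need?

655 px

Total width: 2·36 + 4·127.75 + 3·24 = 655 px.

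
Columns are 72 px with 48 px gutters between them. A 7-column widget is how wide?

Span of 7: 7·72 + 6·48 = 504 + 288 = 792 px.

792 px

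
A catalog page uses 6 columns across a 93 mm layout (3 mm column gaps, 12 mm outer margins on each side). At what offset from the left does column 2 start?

24 mm

Take off 24 mm of margins, leaving 69 mm.
69 − 5·3 = 54; ÷6 gives c = 9 mm.
Column 2 starts at margin + 1·(column + gutter) = 12 + 1·12 = 24 mm.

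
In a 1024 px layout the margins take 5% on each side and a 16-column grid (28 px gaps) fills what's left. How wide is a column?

31.35 px

Margins: 5% × 1024 = 51.2 px each, so content = 1024 − 102.4 = 921.6 px.
16c + 15·28 = 921.6 → 16c = 501.6 → c = 31.35 px.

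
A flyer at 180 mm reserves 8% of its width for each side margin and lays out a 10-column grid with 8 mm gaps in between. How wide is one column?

7.92 mm

180 × (1 − 2·8%) = 180 × 84% = 151.2 mm for the columns.
Subtracting 9 gaps of 8 leaves 79.2 for 10 columns, so c = 7.92 mm.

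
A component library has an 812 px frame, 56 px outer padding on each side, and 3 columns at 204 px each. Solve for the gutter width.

44 px

Inside the margins: 812 − 112 = 700 px.
Columns use 612 px, leaving 88 px across 2 gutters = 44 px each.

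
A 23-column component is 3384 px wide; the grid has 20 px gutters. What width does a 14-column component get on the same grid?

2052 px

23 columns + 22 gutters: 23c + 22·20 = 3384.
23c = 3384 − 440 = 2944, so c = 128 px.
Span of 14: 14·128 + 13·20 = 1792 + 260 = 2052 px.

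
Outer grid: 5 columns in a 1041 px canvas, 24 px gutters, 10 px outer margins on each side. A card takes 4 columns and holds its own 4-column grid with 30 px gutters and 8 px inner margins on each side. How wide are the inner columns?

176.5 px

Take off 20 px of margins, leaving 1021 px.
5 columns + 4 gutters: 5c + 4·24 = 1021.
5c = 1021 − 96 = 925, so c = 185 px.
4 columns plus 3 gutters: 740 + 72 = 812 px.
Inner content = 812 − 2·8 = 796 px.
796 − 3·30 = 706; ÷4 gives d = 176.5 px.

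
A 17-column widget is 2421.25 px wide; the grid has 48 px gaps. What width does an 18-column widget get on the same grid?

2566.5 px

17 columns + 16 gaps: 17c + 16·48 = 2421.25.
17c = 2421.25 − 768 = 1653.25, so c = 97.25 px.
18 columns plus 17 gaps: 1750.5 + 816 = 2566.5 px.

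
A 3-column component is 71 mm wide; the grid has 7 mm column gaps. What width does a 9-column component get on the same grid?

227 mm

Subtracting 2 column gaps of 7 leaves 57 for 3 columns, so c = 19 mm.
9-column span = 9·19 + 8·7 = 227 mm.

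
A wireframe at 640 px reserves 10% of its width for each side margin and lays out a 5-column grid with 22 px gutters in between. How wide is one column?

84.8 px

Each margin = 10% of 640 = 64 px; content = 640 − 2·64 = 512 px.
5 columns + 4 gutters: 5c + 4·22 = 512.
5c = 512 − 88 = 424, so c = 84.8 px.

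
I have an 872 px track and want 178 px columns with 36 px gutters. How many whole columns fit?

4 columns

k columns need k·178 + (k−1)·36 = k·214 − 36.
k·214 − 36 ≤ 872 → k ≤ 908 / 214 ≈ 4.24, so k = 4.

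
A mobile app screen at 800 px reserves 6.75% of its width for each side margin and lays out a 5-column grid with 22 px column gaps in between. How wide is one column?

Margins: 6.75% × 800 = 54 px each, so content = 800 − 108 = 692 px.
5c + 4·22 = 692 → 5c = 604 → c = 120.8 px.

120.8 px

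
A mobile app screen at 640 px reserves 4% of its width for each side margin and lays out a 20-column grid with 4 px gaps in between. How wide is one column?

25.64 px

640 × (1 − 2·4%) = 640 × 92% = 588.8 px for the columns.
588.8 − 19·4 = 512.8; ÷20 gives c = 25.64 px.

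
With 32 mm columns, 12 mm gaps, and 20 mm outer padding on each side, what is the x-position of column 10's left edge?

Each column+gutter stride is 44 mm; 9 of them past the 20 mm margin is 20 + 396 = 416 mm.

416 mm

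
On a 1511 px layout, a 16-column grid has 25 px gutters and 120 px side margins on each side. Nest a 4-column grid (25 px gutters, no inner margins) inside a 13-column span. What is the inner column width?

Subtract both margins: 1511 − 2·120 = 1271 px.
1271 − 15·25 = 896; ÷16 gives c = 56 px.
Span of 13: 13·56 + 12·25 = 728 + 300 = 1028 px.
1028 − 3·25 = 953; ÷4 gives d = 238.25 px.

238.25 px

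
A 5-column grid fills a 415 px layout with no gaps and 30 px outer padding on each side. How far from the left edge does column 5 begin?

Content = 415 − 2·30 = 355 px.
With no gaps, each column is 355/5 = 71 px.
Column 5 starts at margin + 4·(column + gutter) = 30 + 4·71 = 314 px.

314 px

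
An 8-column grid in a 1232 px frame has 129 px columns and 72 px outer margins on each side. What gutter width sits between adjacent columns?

8 px

Take off 144 px of margins, leaving 1088 px.
8 columns take 8·129 = 1032 px; remaining 56 splits into 7 gutters.
g = 56 / 7 = 8 px.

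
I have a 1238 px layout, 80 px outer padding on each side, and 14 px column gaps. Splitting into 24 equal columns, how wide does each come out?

Content width = 1238 − 2·80 = 1078 px.
1078 − 23·14 = 756; ÷24 gives c = 31.5 px.

31.5 px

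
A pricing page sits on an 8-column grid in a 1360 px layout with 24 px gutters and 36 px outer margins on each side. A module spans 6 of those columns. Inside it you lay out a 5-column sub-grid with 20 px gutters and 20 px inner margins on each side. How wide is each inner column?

168 px

Subtract both margins: 1360 − 2·36 = 1288 px.
8 columns + 7 gutters: 8c + 7·24 = 1288.
8c = 1288 − 168 = 1120, so c = 140 px.
6 columns plus 5 gutters: 840 + 120 = 960 px.
Inner content = 960 − 2·20 = 920 px.
Subtracting 4 gutters of 20 leaves 840 for 5 columns, so d = 168 px.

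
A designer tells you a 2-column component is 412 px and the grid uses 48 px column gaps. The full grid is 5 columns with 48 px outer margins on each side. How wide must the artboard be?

1198 px

2 columns + 1 column gap: 2c + 1·48 = 412.
2c = 412 − 48 = 364, so c = 182 px.
Adding margins, columns and gutters: 96 + 910 + 192 = 1198 px.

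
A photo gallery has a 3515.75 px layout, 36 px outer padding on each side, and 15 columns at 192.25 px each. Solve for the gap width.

40 px

Inside the margins: 3515.75 − 72 = 3443.75 px.
15 columns take 15·192.25 = 2883.75 px; remaining 560 splits into 14 gaps.
g = 560 / 14 = 40 px.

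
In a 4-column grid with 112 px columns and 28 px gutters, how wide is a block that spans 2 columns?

252 px

Span of 2: 2·112 + 1·28 = 224 + 28 = 252 px.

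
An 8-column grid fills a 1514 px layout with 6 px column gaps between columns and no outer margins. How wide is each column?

184 px

8c + 7·6 = 1514 → 8c = 1472 → c = 184 px.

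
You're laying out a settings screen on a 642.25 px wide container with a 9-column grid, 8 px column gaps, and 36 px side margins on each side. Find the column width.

56.25 px

Subtract both margins: 642.25 − 2·36 = 570.25 px.
Subtracting 8 column gaps of 8 leaves 506.25 for 9 columns, so c = 56.25 px.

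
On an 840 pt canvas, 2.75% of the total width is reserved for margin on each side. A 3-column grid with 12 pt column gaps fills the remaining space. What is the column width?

256.6 pt

840 × (1 − 2·2.75%) = 840 × 94.5% = 793.8 pt for the columns.
3c + 2·12 = 793.8 → 3c = 769.8 → c = 256.6 pt.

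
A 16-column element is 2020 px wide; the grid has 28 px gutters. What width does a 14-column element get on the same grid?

16 columns + 15 gutters: 16c + 15·28 = 2020.
16c = 2020 − 420 = 1600, so c = 100 px.
Span of 14: 14·100 + 13·28 = 1400 + 364 = 1764 px.

1764 px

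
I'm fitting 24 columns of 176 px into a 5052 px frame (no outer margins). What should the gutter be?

24·176 + 23g = 5052 → 23g = 828 → g = 36 px.

36 px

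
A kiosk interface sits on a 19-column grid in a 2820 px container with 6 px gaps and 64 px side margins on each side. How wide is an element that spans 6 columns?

Subtract both margins: 2820 − 2·64 = 2692 px.
19 columns + 18 gaps: 19c + 18·6 = 2692.
19c = 2692 − 108 = 2584, so c = 136 px.
Span of 6: 6·136 + 5·6 = 816 + 30 = 846 px.

846 px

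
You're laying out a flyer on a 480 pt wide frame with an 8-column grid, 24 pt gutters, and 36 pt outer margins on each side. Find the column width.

30 pt

Take off 72 pt of margins, leaving 408 pt.
Subtracting 7 gutters of 24 leaves 240 for 8 columns, so c = 30 pt.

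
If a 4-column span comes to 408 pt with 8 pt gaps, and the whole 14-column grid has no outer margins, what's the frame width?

Subtracting 3 gaps of 8 leaves 384 for 4 columns, so c = 96 pt.
Frame = 14·96 + 13·8 = 1344 + 104 = 1448 pt.

1448 pt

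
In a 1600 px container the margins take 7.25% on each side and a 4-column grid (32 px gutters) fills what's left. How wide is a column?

318 px

1600 × (1 − 2·7.25%) = 1600 × 85.5% = 1368 px for the columns.
4 columns + 3 gutters: 4c + 3·32 = 1368.
4c = 1368 − 96 = 1272, so c = 318 px.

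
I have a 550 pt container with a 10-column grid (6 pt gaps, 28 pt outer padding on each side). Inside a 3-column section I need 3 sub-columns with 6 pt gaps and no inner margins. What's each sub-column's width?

Inside the margins: 550 − 56 = 494 pt.
494 − 9·6 = 440; ÷10 gives c = 44 pt.
3 columns plus 2 gaps: 132 + 12 = 144 pt.
3 columns + 2 gaps: 3d + 2·6 = 144.
3d = 144 − 12 = 132, so d = 44 pt.

44 pt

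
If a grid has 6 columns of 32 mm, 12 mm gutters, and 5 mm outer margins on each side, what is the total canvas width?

Canvas = 2·5 + 6·32 + 5·12 = 10 + 192 + 60 = 262 mm.

262 mm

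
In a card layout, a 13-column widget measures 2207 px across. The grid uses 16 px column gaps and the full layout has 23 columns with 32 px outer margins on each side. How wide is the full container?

13c + 12·16 = 2207 → 13c = 2015 → c = 155 px.
Total width: 2·32 + 23·155 + 22·16 = 3981 px.

3981 px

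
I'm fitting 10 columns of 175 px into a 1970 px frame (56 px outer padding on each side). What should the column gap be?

Inside the margins: 1970 − 112 = 1858 px.
Columns use 1750 px, leaving 108 px across 9 column gaps = 12 px each.

12 px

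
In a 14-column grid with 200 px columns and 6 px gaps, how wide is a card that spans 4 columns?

4-column span = 4·200 + 3·6 = 818 px.

818 px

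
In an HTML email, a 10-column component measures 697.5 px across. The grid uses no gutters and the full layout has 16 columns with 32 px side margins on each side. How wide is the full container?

10c = 697.5 → c = 69.75 px.
Summing: 64 + 1116 = 1180 px.

1180 px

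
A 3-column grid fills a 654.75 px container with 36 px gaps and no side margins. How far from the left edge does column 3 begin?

460.5 px

Subtracting 2 gaps of 36 leaves 582.75 for 3 columns, so c = 194.25 px.
Before column 3: 2 columns + 2 gaps.
Offset = 2·(194.25 + 36) = 2·230.25 = 460.5 px.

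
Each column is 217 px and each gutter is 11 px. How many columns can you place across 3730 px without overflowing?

k columns need k·217 + (k−1)·11 = k·228 − 11.
k·228 − 11 ≤ 3730 → k ≤ 3741 / 228 ≈ 16.41, so k = 16.

16 columns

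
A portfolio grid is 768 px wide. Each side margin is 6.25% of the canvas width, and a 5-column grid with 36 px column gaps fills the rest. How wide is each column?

Each margin = 6.25% of 768 = 48 px; content = 768 − 2·48 = 672 px.
5c + 4·36 = 672 → 5c = 528 → c = 105.6 px.

105.6 px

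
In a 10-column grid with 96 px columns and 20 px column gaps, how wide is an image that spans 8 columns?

8 columns plus 7 column gaps: 768 + 140 = 908 px.

908 px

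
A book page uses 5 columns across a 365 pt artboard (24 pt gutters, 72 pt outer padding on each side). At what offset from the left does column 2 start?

Subtract both margins: 365 − 2·72 = 221 pt.
221 − 4·24 = 125; ÷5 gives c = 25 pt.
Column 2 starts at margin + 1·(column + gutter) = 72 + 1·49 = 121 pt.

121 pt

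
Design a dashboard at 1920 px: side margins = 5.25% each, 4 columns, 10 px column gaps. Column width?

422.1 px

Each margin = 5.25% of 1920 = 100.8 px; content = 1920 − 2·100.8 = 1718.4 px.
4 columns + 3 column gaps: 4c + 3·10 = 1718.4.
4c = 1718.4 − 30 = 1688.4, so c = 422.1 px.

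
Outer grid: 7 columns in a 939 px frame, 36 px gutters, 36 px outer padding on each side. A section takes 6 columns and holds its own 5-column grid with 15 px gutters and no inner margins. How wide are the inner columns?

135.6 px

Subtract both margins: 939 − 2·36 = 867 px.
867 − 6·36 = 651; ÷7 gives c = 93 px.
6 columns plus 5 gutters: 558 + 180 = 738 px.
5 columns + 4 gutters: 5d + 4·15 = 738.
5d = 738 − 60 = 678, so d = 135.6 px.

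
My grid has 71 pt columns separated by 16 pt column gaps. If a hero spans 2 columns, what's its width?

158 pt

2-column span = 2·71 + 1·16 = 158 pt.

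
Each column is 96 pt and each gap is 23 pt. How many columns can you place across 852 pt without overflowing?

7 columns

Each extra column adds 96 + 23 = 119 pt.
(852 + 23) / 119 = 7.35, so 7 columns fit.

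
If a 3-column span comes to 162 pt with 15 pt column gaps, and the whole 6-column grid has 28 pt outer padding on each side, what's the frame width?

395 pt

3c + 2·15 = 162 → 3c = 132 → c = 44 pt.
Adding margins, columns and gutters: 56 + 264 + 75 = 395 pt.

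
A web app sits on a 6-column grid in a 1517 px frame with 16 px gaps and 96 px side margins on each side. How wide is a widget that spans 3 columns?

Inside the margins: 1517 − 192 = 1325 px.
6c + 5·16 = 1325 → 6c = 1245 → c = 207.5 px.
Span of 3: 3·207.5 + 2·16 = 622.5 + 32 = 654.5 px.

654.5 px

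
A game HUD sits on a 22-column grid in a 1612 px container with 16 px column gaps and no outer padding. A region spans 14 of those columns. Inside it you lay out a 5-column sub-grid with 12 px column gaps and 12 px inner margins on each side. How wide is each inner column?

189.6 px

Subtracting 21 column gaps of 16 leaves 1276 for 22 columns, so c = 58 px.
14-column span = 14·58 + 13·16 = 1020 px.
Inner content = 1020 − 2·12 = 996 px.
Subtracting 4 column gaps of 12 leaves 948 for 5 columns, so d = 189.6 px.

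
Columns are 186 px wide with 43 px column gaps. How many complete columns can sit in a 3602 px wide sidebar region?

15 columns: 15·186 + 14·43 = 3392 px ≤ 3602.
16 columns: 3621 px > 3602. So 15.

15 columns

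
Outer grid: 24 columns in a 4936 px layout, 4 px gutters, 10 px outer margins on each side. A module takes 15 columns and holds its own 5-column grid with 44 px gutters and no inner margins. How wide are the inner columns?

579 px

Take off 20 px of margins, leaving 4916 px.
24 columns + 23 gutters: 24c + 23·4 = 4916.
24c = 4916 − 92 = 4824, so c = 201 px.
15 columns plus 14 gutters: 3015 + 56 = 3071 px.
Subtracting 4 gutters of 44 leaves 2895 for 5 columns, so d = 579 px.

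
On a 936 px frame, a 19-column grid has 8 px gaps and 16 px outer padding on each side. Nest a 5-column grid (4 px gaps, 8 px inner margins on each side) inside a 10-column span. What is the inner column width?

Subtract both margins: 936 − 2·16 = 904 px.
19 columns + 18 gaps: 19c + 18·8 = 904.
19c = 904 − 144 = 760, so c = 40 px.
10 columns plus 9 gaps: 400 + 72 = 472 px.
Inner content = 472 − 2·8 = 456 px.
456 − 4·4 = 440; ÷5 gives d = 88 px.

88 px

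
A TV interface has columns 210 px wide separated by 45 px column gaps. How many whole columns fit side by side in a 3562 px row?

14 columns: 14·210 + 13·45 = 3525 px ≤ 3562.
15 columns: 3780 px > 3562. So 14.

14 columns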